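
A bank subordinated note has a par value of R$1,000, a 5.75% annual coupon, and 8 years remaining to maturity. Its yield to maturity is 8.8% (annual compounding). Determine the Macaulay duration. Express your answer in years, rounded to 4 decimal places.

6.4781 years

Periodic yield y = 0.088. Discount each cash flow and weight by its year:
  t   CF        PV=CF/(1+0.088)^t    t·PV
  1        57.50        52.8493        52.8493
  2        57.50        48.5747        97.1494
  3        57.50        44.6459       133.9376
  4        57.50        41.0348       164.1392
  5        57.50        37.7158       188.5790
  6        57.50        34.6653       207.9916
  7        57.50        31.8615       223.0302
  8     1,057.50       538.5787     4,308.6300
  Σ                    829.9259     5,376.3061
Price P = Σ PV = 829.9259.
Macaulay duration = Σ(t·PV) / P = 5,376.3061 / 829.9259 = 6.47806 years.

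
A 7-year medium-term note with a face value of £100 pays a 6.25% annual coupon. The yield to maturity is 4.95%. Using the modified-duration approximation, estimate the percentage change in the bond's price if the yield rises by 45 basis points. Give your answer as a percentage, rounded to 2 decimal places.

-2.54%

Periodic yield y = 0.0495. Modified duration first:
  t   CF        PV=CF/(1+0.0495)^t    t·PV
  1         6.25         5.9552         5.9552
  2         6.25         5.6743        11.3487
  3         6.25         5.4067        16.2201
  4         6.25         5.1517        20.6068
  5         6.25         4.9087        24.5436
  6         6.25         4.6772        28.0632
  7       106.25        75.7621       530.3345
  Σ                    107.5359       637.0720
P = 107.5359; D_Mac = 5.92427 yrs; D_mod = 5.92427/(1+0.0495) = 5.64485 yrs.
ΔP/P ≈ -D_mod · Δy = -5.64485 × (+0.0045) = -0.025402 = -2.5402%.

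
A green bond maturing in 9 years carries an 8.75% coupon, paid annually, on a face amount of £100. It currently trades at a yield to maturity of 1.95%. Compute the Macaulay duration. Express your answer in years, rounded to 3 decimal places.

7.101 years

Periodic yield y = 0.0195. Discount each cash flow and weight by its year:
  t   CF        PV=CF/(1+0.0195)^t    t·PV
  1         8.75         8.5826         8.5826
  2         8.75         8.4185        16.8370
  3         8.75         8.2575        24.7724
  4         8.75         8.0995        32.3981
  5         8.75         7.9446        39.7230
  6         8.75         7.7926        46.7558
  7         8.75         7.6436        53.5051
  8         8.75         7.4974        59.9791
  9       108.75        91.3996       822.5962
  Σ                    155.6359     1,105.1494
Price P = Σ PV = 155.6359.
Macaulay duration = Σ(t·PV) / P = 1,105.1494 / 155.6359 = 7.10086 years.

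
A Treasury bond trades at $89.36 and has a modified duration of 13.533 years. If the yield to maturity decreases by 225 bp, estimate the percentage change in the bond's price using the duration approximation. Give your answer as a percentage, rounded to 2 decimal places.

+30.45%

Duration approximation: ΔP/P ≈ -D_mod · Δy = -13.533 × (-0.0225) = +0.3044925.
As a percentage: +30.44925%.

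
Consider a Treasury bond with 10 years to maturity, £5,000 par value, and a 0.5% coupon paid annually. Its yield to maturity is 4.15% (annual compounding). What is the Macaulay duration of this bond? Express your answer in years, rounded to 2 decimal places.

Periodic yield y = 0.0415. Discount each cash flow and weight by its year:
  t   CF        PV=CF/(1+0.0415)^t    t·PV
  1        25.00        24.0038        24.0038
  2        25.00        23.0474        46.0947
  3        25.00        22.1290        66.3871
  4        25.00        21.2473        84.9890
  5        25.00        20.4006       102.0032
  6        25.00        19.5877       117.5264
  7        25.00        18.8072       131.6507
  8        25.00        18.0578       144.4627
  9        25.00        17.3383       156.0447
  10    5,025.00     3,346.1340    33,461.3396
  Σ                  3,530.7532    34,334.5020
Price P = Σ PV = 3,530.7532.
Macaulay duration = Σ(t·PV) / P = 34,334.5020 / 3,530.7532 = 9.72441 years.

9.72 years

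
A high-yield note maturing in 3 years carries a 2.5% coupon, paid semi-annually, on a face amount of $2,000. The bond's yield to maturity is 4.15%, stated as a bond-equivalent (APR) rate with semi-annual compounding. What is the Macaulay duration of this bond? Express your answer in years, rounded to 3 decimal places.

Periodic yield y = 0.02075. Discount each cash flow and weight by its period:
  t   CF        PV=CF/(1+0.02075)^t    t·PV
  1        25.00        24.4918        24.4918
  2        25.00        23.9939        47.9878
  3        25.00        23.5062        70.5185
  4        25.00        23.0283        92.1133
  5        25.00        22.5602       112.8010
  6     2,025.00     1,790.2294    10,741.3767
  Σ                  1,907.8099    11,089.2892
Price P = Σ PV = 1,907.8099.
Macaulay duration = Σ(t·PV) / P = 11,089.2892 / 1,907.8099 = 5.81258 half-year periods.
In years: 5.81258 / 2 = 2.90629 years.

2.906 years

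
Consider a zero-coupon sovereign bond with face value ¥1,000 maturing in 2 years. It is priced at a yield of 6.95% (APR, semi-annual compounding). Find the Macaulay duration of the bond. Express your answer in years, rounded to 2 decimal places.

A zero-coupon bond has a single cash flow at maturity, so its Macaulay duration equals its maturity: 2 years.
(Equivalently: 4 semi-annual periods ÷ 2 = 2 years.)

2.00 years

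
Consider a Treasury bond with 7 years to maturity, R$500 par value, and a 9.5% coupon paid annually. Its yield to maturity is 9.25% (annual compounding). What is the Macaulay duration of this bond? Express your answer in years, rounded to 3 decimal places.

5.430 years

Periodic yield y = 0.0925. Discount each cash flow and weight by its year:
  t   CF        PV=CF/(1+0.0925)^t    t·PV
  1        47.50        43.4783        43.4783
  2        47.50        39.7970        79.5941
  3        47.50        36.4275       109.2825
  4        47.50        33.3432       133.3730
  5        47.50        30.5201       152.6007
  6        47.50        27.9360       167.6163
  7       547.50       294.7366     2,063.1559
  Σ                    506.2388     2,749.1006
Price P = Σ PV = 506.2388.
Macaulay duration = Σ(t·PV) / P = 2,749.1006 / 506.2388 = 5.43044 years.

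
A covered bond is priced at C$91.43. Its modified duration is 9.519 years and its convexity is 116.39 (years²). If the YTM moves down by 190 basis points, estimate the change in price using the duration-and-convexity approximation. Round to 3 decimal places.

Duration effect: -D_mod·Δy = -9.519 × (-0.019) = +0.180861
Convexity effect: ½·C·(Δy)² = 0.5 × 116.39 × (-0.019)² = +0.021008395
ΔP/P ≈ +0.180861 + 0.021008395 = +0.201869395
ΔP ≈ 91.43 × (+0.201869395) = +18.45691878485.

+C$18.457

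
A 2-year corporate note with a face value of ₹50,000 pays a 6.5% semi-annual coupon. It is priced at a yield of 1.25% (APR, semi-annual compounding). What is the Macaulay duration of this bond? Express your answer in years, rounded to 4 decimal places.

Periodic yield y = 0.00625. Discount each cash flow and weight by its period:
  t   CF        PV=CF/(1+0.00625)^t    t·PV
  1     1,625.00     1,614.9068     1,614.9068
  2     1,625.00     1,604.8764     3,209.7527
  3     1,625.00     1,594.9082     4,784.7245
  4    51,625.00    50,354.2917   201,417.1667
  Σ                 55,168.9830   211,026.5508
Price P = Σ PV = 55,168.9830.
Macaulay duration = Σ(t·PV) / P = 211,026.5508 / 55,168.9830 = 3.82509 half-year periods.
In years: 3.82509 / 2 = 1.91255 years.

1.9125 years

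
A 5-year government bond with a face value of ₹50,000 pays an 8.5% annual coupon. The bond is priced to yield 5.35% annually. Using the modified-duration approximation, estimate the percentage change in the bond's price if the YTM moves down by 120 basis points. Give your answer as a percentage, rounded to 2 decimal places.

+4.93%

Periodic yield y = 0.0535. Modified duration first:
  t   CF        PV=CF/(1+0.0535)^t    t·PV
  1     4,250.00     4,034.1718     4,034.1718
  2     4,250.00     3,829.3040     7,658.6081
  3     4,250.00     3,634.8401    10,904.5203
  4     4,250.00     3,450.2516    13,801.0065
  5    54,250.00    41,804.8859   209,024.4297
  Σ                 56,753.4535   245,422.7364
P = 56,753.4535; D_Mac = 4.32437 yrs; D_mod = 4.32437/(1+0.0535) = 4.10476 yrs.
ΔP/P ≈ -D_mod · Δy = -4.10476 × (-0.012) = +0.049257 = +4.9257%.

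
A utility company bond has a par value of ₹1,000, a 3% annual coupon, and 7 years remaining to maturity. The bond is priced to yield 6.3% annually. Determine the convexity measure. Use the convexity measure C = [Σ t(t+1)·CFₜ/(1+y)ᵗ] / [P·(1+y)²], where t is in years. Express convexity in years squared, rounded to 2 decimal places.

43.43

With y = 0.063:
  t   CF        PV=CF/(1+0.063)^t    t·PV        t(t+1)·PV
  1        30.00        28.2220        28.2220          56.4440
  2        30.00        26.5494        53.0988         159.2964
  3        30.00        24.9759        74.9278         299.7110
  4        30.00        23.4957        93.9828         469.9138
  5        30.00        22.1032       110.5159         663.0957
  6        30.00        20.7932       124.7593         873.3151
  7     1,030.00       671.5902     4,701.1316      37,609.0532
  Σ                    817.7297     5,186.6382      40,130.8292
P = 817.7297.
Convexity = Σ t(t+1)·PV / [P·(1+y)²] = 40,130.8292 / (817.7297 × 1.129969) = 43.43120.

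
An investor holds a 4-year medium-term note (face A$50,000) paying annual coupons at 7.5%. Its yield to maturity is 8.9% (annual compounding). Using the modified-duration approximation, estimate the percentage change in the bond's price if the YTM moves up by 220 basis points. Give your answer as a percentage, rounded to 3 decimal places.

Periodic yield y = 0.089. Modified duration first:
  t   CF        PV=CF/(1+0.089)^t    t·PV
  1     3,750.00     3,443.5262     3,443.5262
  2     3,750.00     3,162.0993     6,324.1987
  3     3,750.00     2,903.6725     8,711.0174
  4    53,750.00    38,217.9114   152,871.6457
  Σ                 47,727.2094   171,350.3880
P = 47,727.2094; D_Mac = 3.59020 yrs; D_mod = 3.59020/(1+0.089) = 3.29679 yrs.
ΔP/P ≈ -D_mod · Δy = -3.29679 × (+0.022) = -0.072529 = -7.2529%.

-7.253%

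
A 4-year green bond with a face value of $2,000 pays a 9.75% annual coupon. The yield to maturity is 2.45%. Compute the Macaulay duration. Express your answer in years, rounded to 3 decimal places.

Periodic yield y = 0.0245. Discount each cash flow and weight by its year:
  t   CF        PV=CF/(1+0.0245)^t    t·PV
  1       195.00       190.3367       190.3367
  2       195.00       185.7850       371.5700
  3       195.00       181.3421       544.0264
  4     2,195.00     1,992.4465     7,969.7861
  Σ                  2,549.9104     9,075.7193
Price P = Σ PV = 2,549.9104.
Macaulay duration = Σ(t·PV) / P = 9,075.7193 / 2,549.9104 = 3.55923 years.

3.559 years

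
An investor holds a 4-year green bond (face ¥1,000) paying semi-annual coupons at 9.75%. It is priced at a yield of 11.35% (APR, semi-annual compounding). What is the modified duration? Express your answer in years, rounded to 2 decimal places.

3.21 years

Periodic yield y = 0.05675. First find Macaulay duration:
  t   CF        PV=CF/(1+0.05675)^t    t·PV
  1        48.75        46.1320        46.1320
  2        48.75        43.6546        87.3092
  3        48.75        41.3103       123.9308
  4        48.75        39.0918       156.3672
  5        48.75        36.9925       184.9624
  6        48.75        35.0059       210.0353
  7        48.75        33.1260       231.8819
  8     1,048.75       674.3633     5,394.9063
  Σ                    949.6763     6,435.5251
P = 949.6763; Macaulay duration = 6,435.5251 / 949.6763 = 6.77655 half-year periods = 3.38827 years.
Modified duration = D_Mac / (1 + y) = 3.38827 / 1.05675 = 3.20631 years.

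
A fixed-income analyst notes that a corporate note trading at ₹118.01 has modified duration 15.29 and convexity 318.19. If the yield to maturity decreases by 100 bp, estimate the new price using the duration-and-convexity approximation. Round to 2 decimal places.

₹137.93

Duration effect: -D_mod·Δy = -15.29 × (-0.01) = +0.152900
Convexity effect: ½·C·(Δy)² = 0.5 × 318.19 × (-0.01)² = +0.0159095
ΔP/P ≈ +0.152900 + 0.0159095 = +0.1688095
New price ≈ 118.01 × (1 + 0.1688095) = 137.931209095.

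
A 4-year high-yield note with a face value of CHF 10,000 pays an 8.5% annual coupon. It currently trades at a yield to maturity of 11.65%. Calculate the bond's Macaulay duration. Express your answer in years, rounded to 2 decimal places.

Periodic yield y = 0.1165. Discount each cash flow and weight by its year:
  t   CF        PV=CF/(1+0.1165)^t    t·PV
  1       850.00       761.3077       761.3077
  2       850.00       681.8698     1,363.7396
  3       850.00       610.7208     1,832.1625
  4    10,850.00     6,982.2409    27,928.9636
  Σ                  9,036.1392    31,886.1734
Price P = Σ PV = 9,036.1392.
Macaulay duration = Σ(t·PV) / P = 31,886.1734 / 9,036.1392 = 3.52874 years.

3.53 years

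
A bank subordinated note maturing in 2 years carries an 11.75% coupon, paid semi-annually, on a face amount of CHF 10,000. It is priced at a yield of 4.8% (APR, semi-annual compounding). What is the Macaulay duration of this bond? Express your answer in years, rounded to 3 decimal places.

Periodic yield y = 0.024. Discount each cash flow and weight by its period:
  t   CF        PV=CF/(1+0.024)^t    t·PV
  1       587.50       573.7305       573.7305
  2       587.50       560.2837     1,120.5673
  3       587.50       547.1520     1,641.4560
  4    10,587.50     9,629.2752    38,517.1006
  Σ                 11,310.4413    41,852.8544
Price P = Σ PV = 11,310.4413.
Macaulay duration = Σ(t·PV) / P = 41,852.8544 / 11,310.4413 = 3.70037 half-year periods.
In years: 3.70037 / 2 = 1.85019 years.

1.850 years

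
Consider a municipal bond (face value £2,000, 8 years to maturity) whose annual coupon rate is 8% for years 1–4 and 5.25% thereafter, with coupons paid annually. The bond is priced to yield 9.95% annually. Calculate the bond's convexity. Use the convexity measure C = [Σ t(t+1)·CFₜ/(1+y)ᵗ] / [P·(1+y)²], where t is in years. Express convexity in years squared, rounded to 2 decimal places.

41.14

With y = 0.0995:
  t   CF        PV=CF/(1+0.0995)^t    t·PV        t(t+1)·PV
  1       160.00       145.5207       145.5207         291.0414
  2       160.00       132.3517       264.7034         794.1102
  3       160.00       120.3744       361.1233       1,444.4933
  4       160.00       109.4811       437.9243       2,189.6215
  5       105.00        65.3451       326.7256       1,960.3535
  6       105.00        59.4317       356.5900       2,496.1299
  7       105.00        54.0534       378.3735       3,026.9879
  8     2,105.00       985.5763     7,884.6100      70,961.4902
  Σ                  1,672.1343    10,155.5708      83,164.2278
P = 1,672.1343.
Convexity = Σ t(t+1)·PV / [P·(1+y)²] = 83,164.2278 / (1,672.1343 × 1.208900) = 41.14101.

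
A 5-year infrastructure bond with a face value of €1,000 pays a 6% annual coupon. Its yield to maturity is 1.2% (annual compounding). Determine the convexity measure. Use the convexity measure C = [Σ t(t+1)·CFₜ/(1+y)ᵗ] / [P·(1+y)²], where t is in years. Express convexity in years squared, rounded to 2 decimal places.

With y = 0.012:
  t   CF        PV=CF/(1+0.012)^t    t·PV        t(t+1)·PV
  1        60.00        59.2885        59.2885         118.5771
  2        60.00        58.5855       117.1710         351.5131
  3        60.00        57.8908       173.6725         694.6899
  4        60.00        57.2044       228.8175       1,144.0874
  5     1,060.00       998.6270     4,993.1350      29,958.8099
  Σ                  1,231.5962     5,572.0845      32,267.6773
P = 1,231.5962.
Convexity = Σ t(t+1)·PV / [P·(1+y)²] = 32,267.6773 / (1,231.5962 × 1.024144) = 25.58223.

25.58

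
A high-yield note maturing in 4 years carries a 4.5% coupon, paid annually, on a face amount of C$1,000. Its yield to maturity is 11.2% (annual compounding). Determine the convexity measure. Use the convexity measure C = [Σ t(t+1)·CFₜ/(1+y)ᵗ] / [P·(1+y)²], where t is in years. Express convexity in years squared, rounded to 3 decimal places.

With y = 0.112:
  t   CF        PV=CF/(1+0.112)^t    t·PV        t(t+1)·PV
  1        45.00        40.4676        40.4676          80.9353
  2        45.00        36.3917        72.7835         218.3505
  3        45.00        32.7264        98.1792         392.7167
  4     1,045.00       683.4349     2,733.7395      13,668.6977
  Σ                    793.0207     2,945.1698      14,360.7001
P = 793.0207.
Convexity = Σ t(t+1)·PV / [P·(1+y)²] = 14,360.7001 / (793.0207 × 1.236544) = 14.64474.

14.645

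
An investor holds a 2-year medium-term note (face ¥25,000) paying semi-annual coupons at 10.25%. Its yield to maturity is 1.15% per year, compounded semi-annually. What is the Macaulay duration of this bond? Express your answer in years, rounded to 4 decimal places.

1.8709 years

Periodic yield y = 0.00575. Discount each cash flow and weight by its period:
  t   CF        PV=CF/(1+0.00575)^t    t·PV
  1     1,281.25     1,273.9249     1,273.9249
  2     1,281.25     1,266.6417     2,533.2835
  3     1,281.25     1,259.4002     3,778.2006
  4    26,281.25    25,685.3716   102,741.4862
  Σ                 29,485.3384   110,326.8952
Price P = Σ PV = 29,485.3384.
Macaulay duration = Σ(t·PV) / P = 110,326.8952 / 29,485.3384 = 3.74175 half-year periods.
In years: 3.74175 / 2 = 1.87088 years.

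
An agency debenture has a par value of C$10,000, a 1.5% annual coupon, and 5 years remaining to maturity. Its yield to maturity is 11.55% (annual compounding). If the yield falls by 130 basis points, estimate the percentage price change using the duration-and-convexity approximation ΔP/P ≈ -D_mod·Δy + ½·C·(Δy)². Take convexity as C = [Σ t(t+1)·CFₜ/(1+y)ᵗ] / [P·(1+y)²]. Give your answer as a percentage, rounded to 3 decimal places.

With y = 0.1155:
  t   CF        PV=CF/(1+0.1155)^t    t·PV        t(t+1)·PV
  1       150.00       134.4688       134.4688         268.9377
  2       150.00       120.5458       241.0916         723.2748
  3       150.00       108.0644       324.1931       1,296.7725
  4       150.00        96.8753       387.5011       1,937.5056
  5    10,150.00     5,876.4923    29,382.4613     176,294.7681
  Σ                  6,336.4466    30,469.7160     180,521.2586
P = 6,336.4466; D_Mac = 4.80864 yrs; D_mod = 4.31075 yrs; C = 22.89515.
Duration effect: -4.31075 × (-0.013) = +0.056040
Convexity effect: 0.5 × 22.89515 × (-0.013)² = +0.0019346
ΔP/P ≈ +0.056040 + 0.0019346 = +0.057974 = +5.7974%.

+5.797%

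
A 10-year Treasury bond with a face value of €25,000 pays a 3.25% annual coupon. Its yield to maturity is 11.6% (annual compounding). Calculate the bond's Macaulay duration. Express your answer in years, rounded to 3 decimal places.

8.067 years

Periodic yield y = 0.116. Discount each cash flow and weight by its year:
  t   CF        PV=CF/(1+0.116)^t    t·PV
  1       812.50       728.0466       728.0466
  2       812.50       652.3715     1,304.7430
  3       812.50       584.5623     1,753.6868
  4       812.50       523.8013     2,095.2053
  5       812.50       469.3560     2,346.7801
  6       812.50       420.5699     2,523.4195
  7       812.50       376.8548     2,637.9833
  8       812.50       337.6835     2,701.4678
  9       812.50       302.5838     2,723.2539
  10   25,812.50     8,613.6679    86,136.6789
  Σ                 13,009.4975   104,951.2652
Price P = Σ PV = 13,009.4975.
Macaulay duration = Σ(t·PV) / P = 104,951.2652 / 13,009.4975 = 8.06728 years.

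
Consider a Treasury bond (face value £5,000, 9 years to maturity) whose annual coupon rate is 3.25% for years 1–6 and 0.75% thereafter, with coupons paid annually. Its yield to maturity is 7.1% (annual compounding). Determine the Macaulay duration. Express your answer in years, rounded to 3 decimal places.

Periodic yield y = 0.071. Discount each cash flow and weight by its year:
  t   CF        PV=CF/(1+0.071)^t    t·PV
  1       162.50       151.7274       151.7274
  2       162.50       141.6689       283.3377
  3       162.50       132.2772       396.8316
  4       162.50       123.5081       494.0324
  5       162.50       115.3204       576.6018
  6       162.50       107.6754       646.0525
  7        37.50        23.2009       162.4064
  8        37.50        21.6628       173.3028
  9     5,037.50     2,717.1263    24,454.1364
  Σ                  3,534.1673    27,338.4290
Price P = Σ PV = 3,534.1673.
Macaulay duration = Σ(t·PV) / P = 27,338.4290 / 3,534.1673 = 7.73547 years.

7.735 years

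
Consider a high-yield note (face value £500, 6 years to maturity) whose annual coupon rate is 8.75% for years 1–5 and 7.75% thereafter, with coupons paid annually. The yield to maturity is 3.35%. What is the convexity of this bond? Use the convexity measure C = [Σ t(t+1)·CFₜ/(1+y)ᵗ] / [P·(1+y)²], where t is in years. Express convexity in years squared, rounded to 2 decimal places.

31.07

With y = 0.0335:
  t   CF        PV=CF/(1+0.0335)^t    t·PV        t(t+1)·PV
  1        43.75        42.3319        42.3319          84.6638
  2        43.75        40.9597        81.9195         245.7584
  3        43.75        39.6321       118.8962         475.5847
  4        43.75        38.3474       153.3897         766.9484
  5        43.75        37.1044       185.5221       1,113.1326
  6       538.75       442.1040     2,652.6237      18,568.3660
  Σ                    640.4795     3,234.6830      21,254.4538
P = 640.4795.
Convexity = Σ t(t+1)·PV / [P·(1+y)²] = 21,254.4538 / (640.4795 × 1.068122) = 31.06875.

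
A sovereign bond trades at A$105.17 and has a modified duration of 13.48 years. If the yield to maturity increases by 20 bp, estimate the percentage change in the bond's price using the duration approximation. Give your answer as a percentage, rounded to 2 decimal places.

Duration approximation: ΔP/P ≈ -D_mod · Δy = -13.48 × (+0.002) = -0.026960.
As a percentage: -2.6960%.

-2.70%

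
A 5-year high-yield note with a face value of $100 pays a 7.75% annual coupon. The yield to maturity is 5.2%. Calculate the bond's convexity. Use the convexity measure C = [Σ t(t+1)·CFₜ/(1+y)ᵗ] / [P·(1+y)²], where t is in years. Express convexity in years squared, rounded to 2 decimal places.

22.57

With y = 0.052:
  t   CF        PV=CF/(1+0.052)^t    t·PV        t(t+1)·PV
  1         7.75         7.3669         7.3669          14.7338
  2         7.75         7.0028        14.0056          42.0167
  3         7.75         6.6566        19.9699          79.8796
  4         7.75         6.3276        25.3104         126.5519
  5       107.75        83.6255       418.1274       2,508.7641
  Σ                    110.9794       484.7801       2,771.9461
P = 110.9794.
Convexity = Σ t(t+1)·PV / [P·(1+y)²] = 2,771.9461 / (110.9794 × 1.106704) = 22.56893.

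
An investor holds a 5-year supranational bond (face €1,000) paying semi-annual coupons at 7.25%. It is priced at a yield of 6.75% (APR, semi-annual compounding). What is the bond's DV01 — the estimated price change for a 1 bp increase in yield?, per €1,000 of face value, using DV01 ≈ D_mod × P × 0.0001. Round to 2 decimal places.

€0.42

Periodic yield y = 0.03375.
  t   CF        PV=CF/(1+0.03375)^t    t·PV
  1        36.25        35.0665        35.0665
  2        36.25        33.9216        67.8433
  3        36.25        32.8142        98.4425
  4        36.25        31.7429       126.9714
  5        36.25        30.7065       153.5325
  6        36.25        29.7040       178.2240
  7        36.25        28.7342       201.1395
  8        36.25        27.7961       222.3688
  9        36.25        26.8886       241.9975
  10    1,036.25       743.5485     7,435.4853
  Σ                  1,020.9231     8,761.0713
P = 1,020.9231; D_Mac = 8.58152 half-year periods = 4.29076 yrs; D_mod = 4.15067 yrs.
DV01 ≈ 4.15067 × 1,020.9231 × 0.0001 = 0.423752.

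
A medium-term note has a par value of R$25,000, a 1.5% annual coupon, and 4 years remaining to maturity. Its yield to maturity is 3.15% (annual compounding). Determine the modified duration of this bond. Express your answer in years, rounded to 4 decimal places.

Periodic yield y = 0.0315. First find Macaulay duration:
  t   CF        PV=CF/(1+0.0315)^t    t·PV
  1       375.00       363.5482       363.5482
  2       375.00       352.4462       704.8924
  3       375.00       341.6832     1,025.0495
  4    25,375.00    22,414.5034    89,658.0137
  Σ                 23,472.1810    91,751.5037
P = 23,472.1810; Macaulay duration = 91,751.5037 / 23,472.1810 = 3.90895 years.
Modified duration = D_Mac / (1 + y) = 3.90895 / 1.0315 = 3.78958 years.

3.7896 years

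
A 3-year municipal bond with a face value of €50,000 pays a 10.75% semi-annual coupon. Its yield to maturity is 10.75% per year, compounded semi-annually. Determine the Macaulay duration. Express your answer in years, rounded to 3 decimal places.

Periodic yield y = 0.05375. Discount each cash flow and weight by its period:
  t   CF        PV=CF/(1+0.05375)^t    t·PV
  1     2,687.50     2,550.4152     2,550.4152
  2     2,687.50     2,420.3228     4,840.6457
  3     2,687.50     2,296.8663     6,890.5988
  4     2,687.50     2,179.7070     8,718.8281
  5     2,687.50     2,068.5239    10,342.6193
  6    52,687.50    38,484.1648   230,904.9890
  Σ                 50,000.0000   264,248.0961
Price P = Σ PV = 50,000.0000.
Macaulay duration = Σ(t·PV) / P = 264,248.0961 / 50,000.0000 = 5.28496 half-year periods.
In years: 5.28496 / 2 = 2.64248 years.

2.642 years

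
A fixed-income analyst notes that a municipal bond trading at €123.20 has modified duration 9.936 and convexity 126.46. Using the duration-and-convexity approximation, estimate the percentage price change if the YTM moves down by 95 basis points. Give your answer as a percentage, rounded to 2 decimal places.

Duration effect: -D_mod·Δy = -9.936 × (-0.0095) = +0.094392
Convexity effect: ½·C·(Δy)² = 0.5 × 126.46 × (-0.0095)² = +0.0057065075
ΔP/P ≈ +0.094392 + 0.0057065075 = +0.1000985075
= +10.00985075%.

+10.01%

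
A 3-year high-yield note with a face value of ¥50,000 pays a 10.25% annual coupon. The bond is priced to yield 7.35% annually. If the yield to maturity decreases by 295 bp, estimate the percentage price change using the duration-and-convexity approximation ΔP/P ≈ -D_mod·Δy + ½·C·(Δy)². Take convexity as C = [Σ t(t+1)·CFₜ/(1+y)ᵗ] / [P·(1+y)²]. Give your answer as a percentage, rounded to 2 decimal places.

With y = 0.0735:
  t   CF        PV=CF/(1+0.0735)^t    t·PV        t(t+1)·PV
  1     5,125.00     4,774.1034     4,774.1034       9,548.2068
  2     5,125.00     4,447.2319     8,894.4637      26,683.3912
  3    55,125.00    44,559.7203   133,679.1609     534,716.6436
  Σ                 53,781.0556   147,347.7280     570,948.2416
P = 53,781.0556; D_Mac = 2.73977 yrs; D_mod = 2.55218 yrs; C = 9.21220.
Duration effect: -2.55218 × (-0.0295) = +0.075289
Convexity effect: 0.5 × 9.21220 × (-0.0295)² = +0.0040085
ΔP/P ≈ +0.075289 + 0.0040085 = +0.079298 = +7.9298%.

+7.93%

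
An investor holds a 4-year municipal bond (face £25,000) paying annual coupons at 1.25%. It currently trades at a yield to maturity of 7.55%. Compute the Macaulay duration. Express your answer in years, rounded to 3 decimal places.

Periodic yield y = 0.0755. Discount each cash flow and weight by its year:
  t   CF        PV=CF/(1+0.0755)^t    t·PV
  1       312.50       290.5625       290.5625
  2       312.50       270.1651       540.3301
  3       312.50       251.1995       753.5985
  4    25,312.50    18,918.7911    75,675.1644
  Σ                 19,730.7182    77,259.6556
Price P = Σ PV = 19,730.7182.
Macaulay duration = Σ(t·PV) / P = 77,259.6556 / 19,730.7182 = 3.91570 years.

3.916 years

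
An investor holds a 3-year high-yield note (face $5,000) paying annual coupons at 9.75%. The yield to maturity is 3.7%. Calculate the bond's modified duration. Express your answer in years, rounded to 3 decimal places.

Periodic yield y = 0.037. First find Macaulay duration:
  t   CF        PV=CF/(1+0.037)^t    t·PV
  1       487.50       470.1061       470.1061
  2       487.50       453.3328       906.6655
  3     5,487.50     4,920.8289    14,762.4867
  Σ                  5,844.2677    16,139.2583
P = 5,844.2677; Macaulay duration = 16,139.2583 / 5,844.2677 = 2.76155 years.
Modified duration = D_Mac / (1 + y) = 2.76155 / 1.037 = 2.66302 years.

2.663 years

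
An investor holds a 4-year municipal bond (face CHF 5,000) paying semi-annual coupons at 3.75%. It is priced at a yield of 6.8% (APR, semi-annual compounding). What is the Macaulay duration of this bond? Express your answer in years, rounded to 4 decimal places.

3.7342 years

Periodic yield y = 0.034. Discount each cash flow and weight by its period:
  t   CF        PV=CF/(1+0.034)^t    t·PV
  1        93.75        90.6673        90.6673
  2        93.75        87.6860       175.3720
  3        93.75        84.8027       254.4081
  4        93.75        82.0142       328.0569
  5        93.75        79.3174       396.5871
  6        93.75        76.7093       460.2558
  7        93.75        74.1869       519.3086
  8     5,093.75     3,898.2826    31,186.2606
  Σ                  4,473.6665    33,410.9163
Price P = Σ PV = 4,473.6665.
Macaulay duration = Σ(t·PV) / P = 33,410.9163 / 4,473.6665 = 7.46835 half-year periods.
In years: 7.46835 / 2 = 3.73418 years.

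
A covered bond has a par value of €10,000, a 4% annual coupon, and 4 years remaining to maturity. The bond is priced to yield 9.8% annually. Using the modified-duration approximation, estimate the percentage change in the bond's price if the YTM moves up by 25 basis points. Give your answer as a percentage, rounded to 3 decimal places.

-0.853%

Periodic yield y = 0.098. Modified duration first:
  t   CF        PV=CF/(1+0.098)^t    t·PV
  1       400.00       364.2987       364.2987
  2       400.00       331.7839       663.5678
  3       400.00       302.1711       906.5134
  4    10,400.00     7,155.2363    28,620.9451
  Σ                  8,153.4900    30,555.3250
P = 8,153.4900; D_Mac = 3.74751 yrs; D_mod = 3.74751/(1+0.098) = 3.41304 yrs.
ΔP/P ≈ -D_mod · Δy = -3.41304 × (+0.0025) = -0.008533 = -0.8533%.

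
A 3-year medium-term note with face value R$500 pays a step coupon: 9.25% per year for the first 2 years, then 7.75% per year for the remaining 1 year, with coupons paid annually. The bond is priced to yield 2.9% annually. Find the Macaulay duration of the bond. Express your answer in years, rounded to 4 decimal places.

Periodic yield y = 0.029. Discount each cash flow and weight by its year:
  t   CF        PV=CF/(1+0.029)^t    t·PV
  1        46.25        44.9466        44.9466
  2        46.25        43.6798        87.3597
  3       538.75       494.4714     1,483.4141
  Σ                    583.0978     1,615.7204
Price P = Σ PV = 583.0978.
Macaulay duration = Σ(t·PV) / P = 1,615.7204 / 583.0978 = 2.77093 years.

2.7709 years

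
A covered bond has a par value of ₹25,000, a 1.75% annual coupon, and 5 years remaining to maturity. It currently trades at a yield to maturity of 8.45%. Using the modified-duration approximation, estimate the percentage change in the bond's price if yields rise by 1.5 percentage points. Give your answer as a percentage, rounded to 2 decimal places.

Periodic yield y = 0.0845. Modified duration first:
  t   CF        PV=CF/(1+0.0845)^t    t·PV
  1       437.50       403.4117       403.4117
  2       437.50       371.9794       743.9589
  3       437.50       342.9963     1,028.9888
  4       437.50       316.2713     1,265.0853
  5    25,437.50    16,956.1264    84,780.6319
  Σ                 18,390.7851    88,222.0766
P = 18,390.7851; D_Mac = 4.79708 yrs; D_mod = 4.79708/(1+0.0845) = 4.42331 yrs.
ΔP/P ≈ -D_mod · Δy = -4.42331 × (+0.015) = -0.066350 = -6.6350%.

-6.63%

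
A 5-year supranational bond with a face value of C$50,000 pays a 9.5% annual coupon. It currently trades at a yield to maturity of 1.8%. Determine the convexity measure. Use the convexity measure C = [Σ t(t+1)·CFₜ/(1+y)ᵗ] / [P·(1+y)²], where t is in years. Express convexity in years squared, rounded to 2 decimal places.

With y = 0.018:
  t   CF        PV=CF/(1+0.018)^t    t·PV        t(t+1)·PV
  1     4,750.00     4,666.0118     4,666.0118       9,332.0236
  2     4,750.00     4,583.5086     9,167.0173      27,501.0518
  3     4,750.00     4,502.4643    13,507.3928      54,029.5713
  4     4,750.00     4,422.8529    17,691.4117      88,457.0585
  5    54,750.00    50,077.7991   250,388.9955   1,502,333.9729
  Σ                 68,252.6367   295,420.8290   1,681,653.6780
P = 68,252.6367.
Convexity = Σ t(t+1)·PV / [P·(1+y)²] = 1,681,653.6780 / (68,252.6367 × 1.036324) = 23.77506.

23.78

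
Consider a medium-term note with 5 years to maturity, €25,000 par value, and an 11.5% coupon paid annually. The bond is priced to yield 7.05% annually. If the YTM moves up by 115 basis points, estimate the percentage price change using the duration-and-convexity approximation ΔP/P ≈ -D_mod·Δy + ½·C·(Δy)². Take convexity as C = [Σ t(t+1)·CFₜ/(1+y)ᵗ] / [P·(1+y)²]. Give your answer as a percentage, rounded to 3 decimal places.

With y = 0.0705:
  t   CF        PV=CF/(1+0.0705)^t    t·PV        t(t+1)·PV
  1     2,875.00     2,685.6609     2,685.6609       5,371.3218
  2     2,875.00     2,508.7911     5,017.5823      15,052.7468
  3     2,875.00     2,343.5695     7,030.7084      28,122.8338
  4     2,875.00     2,189.2288     8,756.9154      43,784.5770
  5    27,875.00    19,828.1191    99,140.5953     594,843.5717
  Σ                 29,555.3694   122,631.4623     687,175.0510
P = 29,555.3694; D_Mac = 4.14921 yrs; D_mod = 3.87596 yrs; C = 20.28886.
Duration effect: -3.87596 × (+0.0115) = -0.044573
Convexity effect: 0.5 × 20.28886 × (0.0115)² = +0.0013416
ΔP/P ≈ -0.044573 + 0.0013416 = -0.043232 = -4.3232%.

-4.323%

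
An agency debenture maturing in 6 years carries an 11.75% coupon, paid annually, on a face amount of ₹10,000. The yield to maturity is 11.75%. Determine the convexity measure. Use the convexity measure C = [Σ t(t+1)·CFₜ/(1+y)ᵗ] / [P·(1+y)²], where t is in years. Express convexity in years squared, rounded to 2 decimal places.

23.55

With y = 0.1175:
  t   CF        PV=CF/(1+0.1175)^t    t·PV        t(t+1)·PV
  1     1,175.00     1,051.4541     1,051.4541       2,102.9083
  2     1,175.00       940.8986     1,881.7971       5,645.3913
  3     1,175.00       841.9674     2,525.9022      10,103.6087
  4     1,175.00       753.4384     3,013.7535      15,068.7676
  5     1,175.00       674.2178     3,371.0889      20,226.5337
  6    11,175.00     5,738.0237    34,428.1425     240,996.9972
  Σ                 10,000.0000    46,272.1384     294,144.2068
P = 10,000.0000.
Convexity = Σ t(t+1)·PV / [P·(1+y)²] = 294,144.2068 / (10,000.0000 × 1.248806) = 23.55403.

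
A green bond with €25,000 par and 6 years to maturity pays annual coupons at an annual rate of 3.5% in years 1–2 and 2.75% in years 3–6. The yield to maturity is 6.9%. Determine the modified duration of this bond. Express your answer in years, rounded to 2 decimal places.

5.14 years

Periodic yield y = 0.069. First find Macaulay duration:
  t   CF        PV=CF/(1+0.069)^t    t·PV
  1       875.00       818.5220       818.5220
  2       875.00       765.6894     1,531.3788
  3       687.50       562.7812     1,688.3436
  4       687.50       526.4558     2,105.8230
  5       687.50       492.4750     2,462.3749
  6    25,687.50    17,212.9619   103,277.7715
  Σ                 20,378.8853   111,884.2139
P = 20,378.8853; Macaulay duration = 111,884.2139 / 20,378.8853 = 5.49020 years.
Modified duration = D_Mac / (1 + y) = 5.49020 / 1.069 = 5.13583 years.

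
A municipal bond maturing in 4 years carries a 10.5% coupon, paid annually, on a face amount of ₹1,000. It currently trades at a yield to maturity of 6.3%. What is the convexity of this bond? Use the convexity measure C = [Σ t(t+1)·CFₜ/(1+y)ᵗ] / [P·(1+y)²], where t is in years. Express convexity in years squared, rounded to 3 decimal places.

14.778

With y = 0.063:
  t   CF        PV=CF/(1+0.063)^t    t·PV        t(t+1)·PV
  1       105.00        98.7770        98.7770         197.5541
  2       105.00        92.9229       185.8458         557.5374
  3       105.00        87.4157       262.2471       1,048.9886
  4     1,105.00       865.4246     3,461.6983      17,308.4914
  Σ                  1,144.5402     4,008.5683      19,112.5714
P = 1,144.5402.
Convexity = Σ t(t+1)·PV / [P·(1+y)²] = 19,112.5714 / (1,144.5402 × 1.129969) = 14.77820.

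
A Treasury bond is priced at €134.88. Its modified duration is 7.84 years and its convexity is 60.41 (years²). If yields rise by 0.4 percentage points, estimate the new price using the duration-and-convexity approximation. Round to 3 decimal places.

Duration effect: -D_mod·Δy = -7.84 × (+0.004) = -0.031360
Convexity effect: ½·C·(Δy)² = 0.5 × 60.41 × (0.004)² = +0.00048328
ΔP/P ≈ -0.031360 + 0.00048328 = -0.03087672
New price ≈ 134.88 × (1 - 0.03087672) = 130.7153480064.

€130.715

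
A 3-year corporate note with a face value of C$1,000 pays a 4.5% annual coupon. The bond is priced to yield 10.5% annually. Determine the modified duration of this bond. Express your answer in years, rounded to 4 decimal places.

2.5893 years

Periodic yield y = 0.105. First find Macaulay duration:
  t   CF        PV=CF/(1+0.105)^t    t·PV
  1        45.00        40.7240        40.7240
  2        45.00        36.8543        73.7086
  3     1,045.00       774.5143     2,323.5430
  Σ                    852.0926     2,437.9755
P = 852.0926; Macaulay duration = 2,437.9755 / 852.0926 = 2.86116 years.
Modified duration = D_Mac / (1 + y) = 2.86116 / 1.105 = 2.58929 years.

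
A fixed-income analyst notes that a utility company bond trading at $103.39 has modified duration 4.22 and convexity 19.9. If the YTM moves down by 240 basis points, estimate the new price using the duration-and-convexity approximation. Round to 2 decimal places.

$114.45

Duration effect: -D_mod·Δy = -4.22 × (-0.024) = +0.101280
Convexity effect: ½·C·(Δy)² = 0.5 × 19.9 × (-0.024)² = +0.0057312
ΔP/P ≈ +0.101280 + 0.0057312 = +0.1070112
New price ≈ 103.39 × (1 + 0.1070112) = 114.453887968.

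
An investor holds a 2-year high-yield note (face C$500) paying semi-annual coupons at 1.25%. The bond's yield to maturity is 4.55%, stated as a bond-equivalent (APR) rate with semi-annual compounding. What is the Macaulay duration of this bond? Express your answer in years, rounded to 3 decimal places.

1.981 years

Periodic yield y = 0.02275. Discount each cash flow and weight by its period:
  t   CF        PV=CF/(1+0.02275)^t    t·PV
  1        3.125         3.0555         3.0555
  2        3.125         2.9875         5.9750
  3        3.125         2.9211         8.7632
  4      503.125       459.8307     1,839.3227
  Σ                    468.7948     1,857.1165
Price P = Σ PV = 468.7948.
Macaulay duration = Σ(t·PV) / P = 1,857.1165 / 468.7948 = 3.96147 half-year periods.
In years: 3.96147 / 2 = 1.98074 years.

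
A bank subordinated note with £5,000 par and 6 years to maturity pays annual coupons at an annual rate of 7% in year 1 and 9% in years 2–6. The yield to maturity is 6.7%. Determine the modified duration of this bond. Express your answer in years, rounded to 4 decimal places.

4.7045 years

Periodic yield y = 0.067. First find Macaulay duration:
  t   CF        PV=CF/(1+0.067)^t    t·PV
  1       350.00       328.0225       328.0225
  2       450.00       395.2607       790.5215
  3       450.00       370.4412     1,111.3235
  4       450.00       347.1801     1,388.7204
  5       450.00       325.3797     1,626.8984
  6     5,450.00     3,693.2609    22,159.5653
  Σ                  5,459.5451    27,405.0516
P = 5,459.5451; Macaulay duration = 27,405.0516 / 5,459.5451 = 5.01966 years.
Modified duration = D_Mac / (1 + y) = 5.01966 / 1.067 = 4.70446 years.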